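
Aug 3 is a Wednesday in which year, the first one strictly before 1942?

1938

From one year to the next, a fixed date's weekday advances by 1, or by 2 when a Feb 29 lies between the two dates.
1942: August 3 is Monday.
1941: Sunday (−1)
1940: Saturday (−1)
1939: Thursday (−2)
1938: Wednesday (−1)
Aug 3 falls on a Wednesday in 1938.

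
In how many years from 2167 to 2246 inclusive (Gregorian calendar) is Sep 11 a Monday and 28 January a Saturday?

9

Check each year's weekday for Sep 11 and 28 January:
  2167: Fri/Wed  2168: Sun/Thu  2169: Mon/Sat ✓  2170: Tue/Sun  2171: Wed/Mon  2172: Fri/Tue  2173: Sat/Thu  2174: Sun/Fri  2175: Mon/Sat ✓  2176: Wed/Sun  2177: Thu/Tue  2178: Fri/Wed  2179: Sat/Thu  2180: Mon/Fri  …(52 more)…  2233: Wed/Mon  2234: Thu/Tue  2235: Fri/Wed  2236: Sun/Thu  2237: Mon/Sat ✓  2238: Tue/Sun  2239: Wed/Mon  2240: Fri/Tue  2241: Sat/Thu  2242: Sun/Fri  2243: Mon/Sat ✓  2244: Wed/Sun  2245: Thu/Tue  2246: Fri/Wed
Both conditions hold in: 2169, 2175, 2186, 2197, 2209, 2215, 2226, 2237, 2243 — 9.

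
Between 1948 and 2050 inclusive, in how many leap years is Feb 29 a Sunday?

Leap years in 1948–2050: 26 of them.
Feb 29 weekday advances by 5 (mod 7) from one leap year to the next four years later (or differs when a century non-leap intervenes).
Leap-day weekdays: 1948:Sun✓ 1952:Fri 1956:Wed 1960:Mon 1964:Sat 1968:Thu 1972:Tue 1976:Sun✓ 1980:Fri 1984:Wed 1988:Mon 1992:Sat 1996:Thu 2000:Tue 2004:Sun✓ 2008:Fri 2012:Wed 2016:Mon 2020:Sat 2024:Thu 2028:Tue 2032:Sun✓ 2036:Fri 2040:Wed 2044:Mon 2048:Sat
Sunday: 1948, 1976, 2004, 2032 → 4.

4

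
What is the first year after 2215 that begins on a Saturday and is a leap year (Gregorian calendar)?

Jan 1 advances by 2 weekdays after a leap year and by 1 after a common year.
2215: Jan 1 is Sunday.
2216: Monday (leap)
2217: Wednesday
2218: Thursday
2219: Friday
2220: Saturday (leap)
2220 begins on a Saturday and is a leap year.

2220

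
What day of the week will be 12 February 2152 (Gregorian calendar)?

Saturday

January 1, 2152 is a Saturday.
February 12 is day 43 of the year, i.e. 42 days after Jan 1.
42 mod 7 = 0, so advance 0 weekdays from Saturday: Saturday.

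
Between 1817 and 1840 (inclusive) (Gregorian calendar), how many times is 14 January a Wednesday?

4

Track 14 January's weekday year by year (advancing +1, or +2 across a Feb 29):
  1817: Tue  1818: Wed (+1) ✓  1819: Thu (+1)  1820: Fri (+1)  1821: Sun (+2)
  1822: Mon (+1)  1823: Tue (+1)  1824: Wed (+1) ✓  1825: Fri (+2)  1826: Sat (+1)
  1827: Sun (+1)  1828: Mon (+1)  1829: Wed (+2) ✓  1830: Thu (+1)  1831: Fri (+1)
  1832: Sat (+1)  1833: Mon (+2)  1834: Tue (+1)  1835: Wed (+1) ✓  1836: Thu (+1)
  1837: Sat (+2)  1838: Sun (+1)  1839: Mon (+1)  1840: Tue (+1)
Wednesday years: 1818, 1824, 1829, 1835 — 4 in total.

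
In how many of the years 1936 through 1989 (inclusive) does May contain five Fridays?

23

May has 31 days; it has five Fridays when Friday falls among the first (month-length − 28) days — i.e. when May 1 is one of Friday/Thursday/Wednesday.
May 1 by year: 1936:Fri✓ 1937:Sat 1938:Sun 1939:Mon 1940:Wed✓ 1941:Thu✓ 1942:Fri✓ 1943:Sat 1944:Mon 1945:Tue 1946:Wed✓ 1947:Thu✓ 1948:Sat 1949:Sun 1950:Mon …(24 more)… 1975:Thu✓ 1976:Sat 1977:Sun 1978:Mon 1979:Tue 1980:Thu✓ 1981:Fri✓ 1982:Sat 1983:Sun 1984:Tue 1985:Wed✓ 1986:Thu✓ 1987:Fri✓ 1988:Sun 1989:Mon
Years with five Fridays: 1936, 1940, 1941, 1942, 1946, 1947, 1952, 1953, 1957, 1958, 1959, 1963, 1964, 1968, 1969, 1970, 1974, 1975, 1980, 1981, 1985, 1986, 1987 → 23.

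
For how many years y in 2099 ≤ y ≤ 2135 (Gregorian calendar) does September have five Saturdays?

10

September has 30 days; it has five Saturdays when Saturday falls among the first (month-length − 28) days — i.e. when September 1 is one of Saturday/Friday.
September 1 by year: 2099:Tue 2100:Wed 2101:Thu 2102:Fri✓ 2103:Sat✓ 2104:Mon 2105:Tue 2106:Wed 2107:Thu 2108:Sat✓ 2109:Sun 2110:Mon 2111:Tue 2112:Thu 2113:Fri✓ …(7 more)… 2121:Mon 2122:Tue 2123:Wed 2124:Fri✓ 2125:Sat✓ 2126:Sun 2127:Mon 2128:Wed 2129:Thu 2130:Fri✓ 2131:Sat✓ 2132:Mon 2133:Tue 2134:Wed 2135:Thu
Years with five Saturdays: 2102, 2103, 2108, 2113, 2114, 2119, 2124, 2125, 2130, 2131 → 10.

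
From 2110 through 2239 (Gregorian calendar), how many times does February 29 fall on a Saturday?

4

Leap years in 2110–2239: 31 of them.
Feb 29 weekday advances by 5 (mod 7) from one leap year to the next four years later (or differs when a century non-leap intervenes).
Leap-day weekdays: 2112:Mon 2116:Sat✓ 2120:Thu 2124:Tue 2128:Sun 2132:Fri 2136:Wed 2140:Mon 2144:Sat✓ 2148:Thu 2152:Tue 2156:Sun 2160:Fri …(5 more)… 2184:Sun 2188:Fri 2192:Wed 2196:Mon 2204:Wed 2208:Mon 2212:Sat✓ 2216:Thu 2220:Tue 2224:Sun 2228:Fri 2232:Wed 2236:Mon
Saturday: 2116, 2144, 2172, 2212 → 4.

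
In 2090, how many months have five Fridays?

A month of length L has five Fridays iff its first Friday is on day ≤ L−28 (so day 1–3 in a 31-day month, 1–2 in a 30-day month, day 1 in a leap February).
Checking each month of 2090: Jan starts Sun (31d); Feb starts Wed (28d); Mar starts Wed (31d) ✓; Apr starts Sat (30d); May starts Mon (31d); Jun starts Thu (30d) ✓; Jul starts Sat (31d); Aug starts Tue (31d); Sep starts Fri (30d) ✓; Oct starts Sun (31d); Nov starts Wed (30d); Dec starts Fri (31d) ✓.
Five-Friday months: March, June, September, December → 4.

4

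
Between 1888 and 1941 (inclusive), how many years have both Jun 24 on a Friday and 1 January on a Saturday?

Check each year's weekday for Jun 24 and 1 January:
  1888: Sun/Sun  1889: Mon/Tue  1890: Tue/Wed  1891: Wed/Thu  1892: Fri/Fri  1893: Sat/Sun  1894: Sun/Mon  1895: Mon/Tue  1896: Wed/Wed  1897: Thu/Fri  1898: Fri/Sat ✓  1899: Sat/Sun  1900: Sun/Mon  1901: Mon/Tue  …(26 more)…  1928: Sun/Sun  1929: Mon/Tue  1930: Tue/Wed  1931: Wed/Thu  1932: Fri/Fri  1933: Sat/Sun  1934: Sun/Mon  1935: Mon/Tue  1936: Wed/Wed  1937: Thu/Fri  1938: Fri/Sat ✓  1939: Sat/Sun  1940: Mon/Mon  1941: Tue/Wed
Both conditions hold in: 1898, 1910, 1921, 1927, 1938 — 5.

5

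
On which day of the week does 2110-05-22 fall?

January 1, 2110 is a Wednesday.
May 22 is day 142 of the year, i.e. 141 days after Jan 1.
141 mod 7 = 1, so advance 1 weekday from Wednesday: Thursday.

Thursday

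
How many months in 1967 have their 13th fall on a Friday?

Check the 13th of each month of 1967: Jan 13: Fri, Feb 13: Mon, Mar 13: Mon, Apr 13: Thu, May 13: Sat, Jun 13: Tue, Jul 13: Thu, Aug 13: Sun, Sep 13: Wed, Oct 13: Fri, Nov 13: Mon, Dec 13: Wed.
Friday occurs in January, October — 2 months.

2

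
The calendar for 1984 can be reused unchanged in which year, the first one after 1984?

Two years share a calendar iff Jan 1 falls on the same weekday and both are leap or both are common. 1984: Jan 1 is Sunday, leap year.
1985: Jan 1 Tuesday, common
1986: Jan 1 Wednesday, common
1987: Jan 1 Thursday, common
1988: Jan 1 Friday, leap
1989: Jan 1 Sunday, common
1990: Jan 1 Monday, common
1991: Jan 1 Tuesday, common
1992: Jan 1 Wednesday, leap
1993: Jan 1 Friday, common
1994: Jan 1 Saturday, common
1995: Jan 1 Sunday, common
1996: Jan 1 Monday, leap
1997: Jan 1 Wednesday, common
1998: Jan 1 Thursday, common
1999: Jan 1 Friday, common
2000: Jan 1 Saturday, leap
2001: Jan 1 Monday, common
2002: Jan 1 Tuesday, common
2003: Jan 1 Wednesday, common
2004: Jan 1 Thursday, leap
2005: Jan 1 Saturday, common
2006: Jan 1 Sunday, common
2007: Jan 1 Monday, common
2008: Jan 1 Tuesday, leap
2009: Jan 1 Thursday, common
2010: Jan 1 Friday, common
2011: Jan 1 Saturday, common
2012: Jan 1 Sunday, leap
2012 matches on both conditions.

2012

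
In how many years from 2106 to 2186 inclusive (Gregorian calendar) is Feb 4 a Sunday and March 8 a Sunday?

0

Check each year's weekday for Feb 4 and March 8:
  2106: Thu/Mon  2107: Fri/Tue  2108: Sat/Thu  2109: Mon/Fri  2110: Tue/Sat  2111: Wed/Sun  2112: Thu/Tue  2113: Sat/Wed  2114: Sun/Thu  2115: Mon/Fri  2116: Tue/Sun  2117: Thu/Mon  2118: Fri/Tue  2119: Sat/Wed  …(53 more)…  2173: Thu/Mon  2174: Fri/Tue  2175: Sat/Wed  2176: Sun/Fri  2177: Tue/Sat  2178: Wed/Sun  2179: Thu/Mon  2180: Fri/Wed  2181: Sun/Thu  2182: Mon/Fri  2183: Tue/Sat  2184: Wed/Mon  2185: Fri/Tue  2186: Sat/Wed
Both conditions hold in: no year — 0.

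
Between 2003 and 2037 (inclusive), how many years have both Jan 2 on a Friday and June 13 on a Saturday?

Check each year's weekday for Jan 2 and June 13:
  2003: Thu/Fri  2004: Fri/Sun  2005: Sun/Mon  2006: Mon/Tue  2007: Tue/Wed  2008: Wed/Fri  2009: Fri/Sat ✓  2010: Sat/Sun  2011: Sun/Mon  2012: Mon/Wed  2013: Wed/Thu  2014: Thu/Fri  2015: Fri/Sat ✓  2016: Sat/Mon  …(7 more)…  2024: Tue/Thu  2025: Thu/Fri  2026: Fri/Sat ✓  2027: Sat/Sun  2028: Sun/Tue  2029: Tue/Wed  2030: Wed/Thu  2031: Thu/Fri  2032: Fri/Sun  2033: Sun/Mon  2034: Mon/Tue  2035: Tue/Wed  2036: Wed/Fri  2037: Fri/Sat ✓
Both conditions hold in: 2009, 2015, 2026, 2037 — 4.

4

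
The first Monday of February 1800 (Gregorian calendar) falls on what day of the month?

February 1, 1800 is a Saturday, so the first Monday is the 3rd.
The first Monday is 3 + 0 = 3.

3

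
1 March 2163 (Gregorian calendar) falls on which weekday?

Tuesday

January 1, 2163 is a Saturday.
March 1 is day 60 of the year, i.e. 59 days after Jan 1.
59 mod 7 = 3, so advance 3 weekdays from Saturday: Tuesday.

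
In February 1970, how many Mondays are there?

4

February 1970 has 28 days and begins on Sunday.
The first Monday is February 2.
Mondays fall on 2, 9, 16, 23 — that's 4.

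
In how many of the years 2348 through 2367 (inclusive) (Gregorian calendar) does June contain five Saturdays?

June has 30 days; it has five Saturdays when Saturday falls among the first (month-length − 28) days — i.e. when June 1 is one of Saturday/Friday.
June 1 by year: 2348:Tue 2349:Wed 2350:Thu 2351:Fri✓ 2352:Sun 2353:Mon 2354:Tue 2355:Wed 2356:Fri✓ 2357:Sat✓ 2358:Sun 2359:Mon 2360:Wed 2361:Thu 2362:Fri✓ 2363:Sat✓ 2364:Mon 2365:Tue 2366:Wed 2367:Thu
Years with five Saturdays: 2351, 2356, 2357, 2362, 2363 → 5.

5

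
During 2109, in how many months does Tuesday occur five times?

5

A month of length L has five Tuesdays iff its first Tuesday is on day ≤ L−28 (so day 1–3 in a 31-day month, 1–2 in a 30-day month, day 1 in a leap February).
Checking each month of 2109: Jan starts Tue (31d) ✓; Feb starts Fri (28d); Mar starts Fri (31d); Apr starts Mon (30d) ✓; May starts Wed (31d); Jun starts Sat (30d); Jul starts Mon (31d) ✓; Aug starts Thu (31d); Sep starts Sun (30d); Oct starts Tue (31d) ✓; Nov starts Fri (30d); Dec starts Sun (31d) ✓.
Five-Tuesday months: January, April, July, October, December → 5.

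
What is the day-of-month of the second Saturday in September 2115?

14

September 1, 2115 is a Sunday, so the first Saturday is the 7th.
The second Saturday is 7 + 7 = 14.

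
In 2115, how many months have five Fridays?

4

A month of length L has five Fridays iff its first Friday is on day ≤ L−28 (so day 1–3 in a 31-day month, 1–2 in a 30-day month, day 1 in a leap February).
Checking each month of 2115: Jan starts Tue (31d); Feb starts Fri (28d); Mar starts Fri (31d) ✓; Apr starts Mon (30d); May starts Wed (31d) ✓; Jun starts Sat (30d); Jul starts Mon (31d); Aug starts Thu (31d) ✓; Sep starts Sun (30d); Oct starts Tue (31d); Nov starts Fri (30d) ✓; Dec starts Sun (31d).
Five-Friday months: March, May, August, November → 4.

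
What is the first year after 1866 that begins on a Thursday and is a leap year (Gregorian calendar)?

Jan 1 advances by 2 weekdays after a leap year and by 1 after a common year.
1866: Jan 1 is Monday.
1867: Tuesday
1868: Wednesday (leap)
1869: Friday
1870: Saturday
1871: Sunday
1872: Monday (leap)
1873: Wednesday
1874: Thursday
1875: Friday
1876: Saturday (leap)
1877: Monday
1878: Tuesday
1879: Wednesday
1880: Thursday (leap)
1880 begins on a Thursday and is a leap year.

1880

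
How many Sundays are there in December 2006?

December 2006 has 31 days and begins on Friday.
The first Sunday is December 3.
Sundays fall on 3, 10, 17, 24, 31 — that's 5.

5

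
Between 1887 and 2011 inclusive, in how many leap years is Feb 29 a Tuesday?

4

Leap years in 1887–2011: 30 of them.
Feb 29 weekday advances by 5 (mod 7) from one leap year to the next four years later (or differs when a century non-leap intervenes).
Leap-day weekdays: 1888:Wed 1892:Mon 1896:Sat 1904:Mon 1908:Sat 1912:Thu 1916:Tue✓ 1920:Sun 1924:Fri 1928:Wed 1932:Mon 1936:Sat 1940:Thu …(4 more)… 1960:Mon 1964:Sat 1968:Thu 1972:Tue✓ 1976:Sun 1980:Fri 1984:Wed 1988:Mon 1992:Sat 1996:Thu 2000:Tue✓ 2004:Sun 2008:Fri
Tuesday: 1916, 1944, 1972, 2000 → 4.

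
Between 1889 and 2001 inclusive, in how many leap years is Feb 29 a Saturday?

Leap years in 1889–2001: 27 of them.
Feb 29 weekday advances by 5 (mod 7) from one leap year to the next four years later (or differs when a century non-leap intervenes).
Leap-day weekdays: 1892:Mon 1896:Sat✓ 1904:Mon 1908:Sat✓ 1912:Thu 1916:Tue 1920:Sun 1924:Fri 1928:Wed 1932:Mon 1936:Sat✓ 1940:Thu 1944:Tue 1948:Sun 1952:Fri 1956:Wed 1960:Mon 1964:Sat✓ 1968:Thu 1972:Tue 1976:Sun 1980:Fri 1984:Wed 1988:Mon 1992:Sat✓ 1996:Thu 2000:Tue
Saturday: 1896, 1908, 1936, 1964, 1992 → 5.

5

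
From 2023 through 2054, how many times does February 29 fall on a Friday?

1

Leap years in 2023–2054: 8 of them.
Feb 29 weekday advances by 5 (mod 7) from one leap year to the next four years later (or differs when a century non-leap intervenes).
Leap-day weekdays: 2024:Thu 2028:Tue 2032:Sun 2036:Fri✓ 2040:Wed 2044:Mon 2048:Sat 2052:Thu
Friday: 2036 → 1.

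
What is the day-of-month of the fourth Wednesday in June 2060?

June 1, 2060 is a Tuesday, so the first Wednesday is the 2nd.
The fourth Wednesday is 2 + 21 = 23.

23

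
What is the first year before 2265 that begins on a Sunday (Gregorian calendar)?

Jan 1 advances by 2 weekdays after a leap year and by 1 after a common year.
2265: Jan 1 is Sunday.
2264: Friday (leap)
2263: Thursday
2262: Wednesday
2261: Tuesday
2260: Sunday (leap)
2260 begins on a Sunday

2260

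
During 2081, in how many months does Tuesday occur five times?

A month of length L has five Tuesdays iff its first Tuesday is on day ≤ L−28 (so day 1–3 in a 31-day month, 1–2 in a 30-day month, day 1 in a leap February).
Checking each month of 2081: Jan starts Wed (31d); Feb starts Sat (28d); Mar starts Sat (31d); Apr starts Tue (30d) ✓; May starts Thu (31d); Jun starts Sun (30d); Jul starts Tue (31d) ✓; Aug starts Fri (31d); Sep starts Mon (30d) ✓; Oct starts Wed (31d); Nov starts Sat (30d); Dec starts Mon (31d) ✓.
Five-Tuesday months: April, July, September, December → 4.

4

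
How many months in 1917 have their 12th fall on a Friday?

Check the 12th of each month of 1917: Jan 12: Fri, Feb 12: Mon, Mar 12: Mon, Apr 12: Thu, May 12: Sat, Jun 12: Tue, Jul 12: Thu, Aug 12: Sun, Sep 12: Wed, Oct 12: Fri, Nov 12: Mon, Dec 12: Wed.
Friday occurs in January, October — 2 months.

2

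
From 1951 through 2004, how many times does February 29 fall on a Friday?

2

Leap years in 1951–2004: 14 of them.
Feb 29 weekday advances by 5 (mod 7) from one leap year to the next four years later (or differs when a century non-leap intervenes).
Leap-day weekdays: 1952:Fri✓ 1956:Wed 1960:Mon 1964:Sat 1968:Thu 1972:Tue 1976:Sun 1980:Fri✓ 1984:Wed 1988:Mon 1992:Sat 1996:Thu 2000:Tue 2004:Sun
Friday: 1952, 1980 → 2.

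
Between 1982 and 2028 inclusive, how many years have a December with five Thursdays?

21

December has 31 days; it has five Thursdays when Thursday falls among the first (month-length − 28) days — i.e. when December 1 is one of Thursday/Wednesday/Tuesday.
December 1 by year: 1982:Wed✓ 1983:Thu✓ 1984:Sat 1985:Sun 1986:Mon 1987:Tue✓ 1988:Thu✓ 1989:Fri 1990:Sat 1991:Sun 1992:Tue✓ 1993:Wed✓ 1994:Thu✓ 1995:Fri 1996:Sun …(17 more)… 2014:Mon 2015:Tue✓ 2016:Thu✓ 2017:Fri 2018:Sat 2019:Sun 2020:Tue✓ 2021:Wed✓ 2022:Thu✓ 2023:Fri 2024:Sun 2025:Mon 2026:Tue✓ 2027:Wed✓ 2028:Fri
Years with five Thursdays: 1982, 1983, 1987, 1988, 1992, 1993, 1994, 1998, 1999, 2004, 2005, 2009, 2010, 2011, 2015, 2016, 2020, 2021, 2022, 2026, 2027 → 21.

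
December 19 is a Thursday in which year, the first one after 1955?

1957

From one year to the next, a fixed date's weekday advances by 1, or by 2 when a Feb 29 lies between the two dates.
1955: December 19 is Monday.
1956: Wednesday (+2)
1957: Thursday (+1)
December 19 falls on a Thursday in 1957.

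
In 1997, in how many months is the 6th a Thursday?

Check the 6th of each month of 1997: Jan 6: Mon, Feb 6: Thu, Mar 6: Thu, Apr 6: Sun, May 6: Tue, Jun 6: Fri, Jul 6: Sun, Aug 6: Wed, Sep 6: Sat, Oct 6: Mon, Nov 6: Thu, Dec 6: Sat.
Thursday occurs in February, March, November — 3 months.

3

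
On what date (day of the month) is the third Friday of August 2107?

August 1, 2107 is a Monday, so the first Friday is the 5th.
The third Friday is 5 + 14 = 19.

19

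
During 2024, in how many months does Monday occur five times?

5

A month of length L has five Mondays iff its first Monday is on day ≤ L−28 (so day 1–3 in a 31-day month, 1–2 in a 30-day month, day 1 in a leap February).
Checking each month of 2024: Jan starts Mon (31d) ✓; Feb starts Thu (29d); Mar starts Fri (31d); Apr starts Mon (30d) ✓; May starts Wed (31d); Jun starts Sat (30d); Jul starts Mon (31d) ✓; Aug starts Thu (31d); Sep starts Sun (30d) ✓; Oct starts Tue (31d); Nov starts Fri (30d); Dec starts Sun (31d) ✓.
Five-Monday months: January, April, July, September, December → 5.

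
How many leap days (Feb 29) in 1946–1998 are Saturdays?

2

Leap years in 1946–1998: 13 of them.
Feb 29 weekday advances by 5 (mod 7) from one leap year to the next four years later (or differs when a century non-leap intervenes).
Leap-day weekdays: 1948:Sun 1952:Fri 1956:Wed 1960:Mon 1964:Sat✓ 1968:Thu 1972:Tue 1976:Sun 1980:Fri 1984:Wed 1988:Mon 1992:Sat✓ 1996:Thu
Saturday: 1964, 1992 → 2.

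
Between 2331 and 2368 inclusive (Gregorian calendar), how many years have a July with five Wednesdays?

July has 31 days; it has five Wednesdays when Wednesday falls among the first (month-length − 28) days — i.e. when July 1 is one of Wednesday/Tuesday/Monday.
July 1 by year: 2331:Wed✓ 2332:Fri 2333:Sat 2334:Sun 2335:Mon✓ 2336:Wed✓ 2337:Thu 2338:Fri 2339:Sat 2340:Mon✓ 2341:Tue✓ 2342:Wed✓ 2343:Thu 2344:Sat 2345:Sun …(8 more)… 2354:Thu 2355:Fri 2356:Sun 2357:Mon✓ 2358:Tue✓ 2359:Wed✓ 2360:Fri 2361:Sat 2362:Sun 2363:Mon✓ 2364:Wed✓ 2365:Thu 2366:Fri 2367:Sat 2368:Mon✓
Years with five Wednesdays: 2331, 2335, 2336, 2340, 2341, 2342, 2346, 2347, 2352, 2353, 2357, 2358, 2359, 2363, 2364, 2368 → 16.

16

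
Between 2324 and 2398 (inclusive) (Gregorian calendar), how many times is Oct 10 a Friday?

11

Track Oct 10's weekday year by year (advancing +1, or +2 across a Feb 29):
  2324: Fri ✓  2325: Sat (+1)  2326: Sun (+1)  2327: Mon (+1)  2328: Wed (+2)
  2329: Thu (+1)  2330: Fri (+1) ✓  2331: Sat (+1)  2332: Mon (+2)  2333: Tue (+1)
  2334: Wed (+1)  2335: Thu (+1)  2336: Sat (+2)  2337: Sun (+1)  … (47 more years) …
  2385: Thu (+1)  2386: Fri (+1) ✓  2387: Sat (+1)  2388: Mon (+2)  2389: Tue (+1)
  2390: Wed (+1)  2391: Thu (+1)  2392: Sat (+2)  2393: Sun (+1)  2394: Mon (+1)
  2395: Tue (+1)  2396: Thu (+2)  2397: Fri (+1) ✓  2398: Sat (+1)
Friday years: 2324, 2330, 2341, 2347, 2352, 2358, 2369, 2375, 2380, 2386, 2397 — 11 in total.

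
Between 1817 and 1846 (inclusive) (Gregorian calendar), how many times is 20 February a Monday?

4

Track 20 February's weekday year by year (advancing +1, or +2 across a Feb 29):
  1817: Thu  1818: Fri (+1)  1819: Sat (+1)  1820: Sun (+1)  1821: Tue (+2)
  1822: Wed (+1)  1823: Thu (+1)  1824: Fri (+1)  1825: Sun (+2)  1826: Mon (+1) ✓
  1827: Tue (+1)  1828: Wed (+1)  1829: Fri (+2)  1830: Sat (+1)  1831: Sun (+1)
  1832: Mon (+1) ✓  1833: Wed (+2)  1834: Thu (+1)  1835: Fri (+1)  1836: Sat (+1)
  1837: Mon (+2) ✓  1838: Tue (+1)  1839: Wed (+1)  1840: Thu (+1)  1841: Sat (+2)
  1842: Sun (+1)  1843: Mon (+1) ✓  1844: Tue (+1)  1845: Thu (+2)  1846: Fri (+1)
Monday years: 1826, 1832, 1837, 1843 — 4 in total.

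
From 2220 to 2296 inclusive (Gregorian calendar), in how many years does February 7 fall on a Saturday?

11

Track February 7's weekday year by year (advancing +1, or +2 across a Feb 29):
  2220: Mon  2221: Wed (+2)  2222: Thu (+1)  2223: Fri (+1)  2224: Sat (+1) ✓
  2225: Mon (+2)  2226: Tue (+1)  2227: Wed (+1)  2228: Thu (+1)  2229: Sat (+2) ✓
  2230: Sun (+1)  2231: Mon (+1)  2232: Tue (+1)  2233: Thu (+2)  … (49 more years) …
  2283: Wed (+1)  2284: Thu (+1)  2285: Sat (+2) ✓  2286: Sun (+1)  2287: Mon (+1)
  2288: Tue (+1)  2289: Thu (+2)  2290: Fri (+1)  2291: Sat (+1) ✓  2292: Sun (+1)
  2293: Tue (+2)  2294: Wed (+1)  2295: Thu (+1)  2296: Fri (+1)
Saturday years: 2224, 2229, 2235, 2246, 2252, 2257, 2263, 2274, 2280, 2285, 2291 — 11 in total.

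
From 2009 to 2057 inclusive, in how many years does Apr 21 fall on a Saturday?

7

Track Apr 21's weekday year by year (advancing +1, or +2 across a Feb 29):
  2009: Tue  2010: Wed (+1)  2011: Thu (+1)  2012: Sat (+2) ✓  2013: Sun (+1)
  2014: Mon (+1)  2015: Tue (+1)  2016: Thu (+2)  2017: Fri (+1)  2018: Sat (+1) ✓
  2019: Sun (+1)  2020: Tue (+2)  2021: Wed (+1)  2022: Thu (+1)  … (21 more years) …
  2044: Thu (+2)  2045: Fri (+1)  2046: Sat (+1) ✓  2047: Sun (+1)  2048: Tue (+2)
  2049: Wed (+1)  2050: Thu (+1)  2051: Fri (+1)  2052: Sun (+2)  2053: Mon (+1)
  2054: Tue (+1)  2055: Wed (+1)  2056: Fri (+2)  2057: Sat (+1) ✓
Saturday years: 2012, 2018, 2029, 2035, 2040, 2046, 2057 — 7 in total.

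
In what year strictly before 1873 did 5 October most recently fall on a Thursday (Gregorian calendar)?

From one year to the next, a fixed date's weekday advances by 1, or by 2 when a Feb 29 lies between the two dates.
1873: October 5 is Sunday.
1872: Saturday (−1)
1871: Thursday (−2)
5 October falls on a Thursday in 1871.

1871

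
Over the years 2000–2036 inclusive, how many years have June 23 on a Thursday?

Track June 23's weekday year by year (advancing +1, or +2 across a Feb 29):
  2000: Fri  2001: Sat (+1)  2002: Sun (+1)  2003: Mon (+1)  2004: Wed (+2)
  2005: Thu (+1) ✓  2006: Fri (+1)  2007: Sat (+1)  2008: Mon (+2)  2009: Tue (+1)
  2010: Wed (+1)  2011: Thu (+1) ✓  2012: Sat (+2)  2013: Sun (+1)  … (9 more years) …
  2023: Fri (+1)  2024: Sun (+2)  2025: Mon (+1)  2026: Tue (+1)  2027: Wed (+1)
  2028: Fri (+2)  2029: Sat (+1)  2030: Sun (+1)  2031: Mon (+1)  2032: Wed (+2)
  2033: Thu (+1) ✓  2034: Fri (+1)  2035: Sat (+1)  2036: Mon (+2)
Thursday years: 2005, 2011, 2016, 2022, 2033 — 5 in total.

5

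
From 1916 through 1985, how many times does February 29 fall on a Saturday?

Leap years in 1916–1985: 18 of them.
Feb 29 weekday advances by 5 (mod 7) from one leap year to the next four years later (or differs when a century non-leap intervenes).
Leap-day weekdays: 1916:Tue 1920:Sun 1924:Fri 1928:Wed 1932:Mon 1936:Sat✓ 1940:Thu 1944:Tue 1948:Sun 1952:Fri 1956:Wed 1960:Mon 1964:Sat✓ 1968:Thu 1972:Tue 1976:Sun 1980:Fri 1984:Wed
Saturday: 1936, 1964 → 2.

2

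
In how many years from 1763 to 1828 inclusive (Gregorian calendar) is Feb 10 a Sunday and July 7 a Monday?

Check each year's weekday for Feb 10 and July 7:
  1763: Thu/Thu  1764: Fri/Sat  1765: Sun/Sun  1766: Mon/Mon  1767: Tue/Tue  1768: Wed/Thu  1769: Fri/Fri  1770: Sat/Sat  1771: Sun/Sun  1772: Mon/Tue  1773: Wed/Wed  1774: Thu/Thu  1775: Fri/Fri  1776: Sat/Sun  …(38 more)…  1815: Fri/Fri  1816: Sat/Sun  1817: Mon/Mon  1818: Tue/Tue  1819: Wed/Wed  1820: Thu/Fri  1821: Sat/Sat  1822: Sun/Sun  1823: Mon/Mon  1824: Tue/Wed  1825: Thu/Thu  1826: Fri/Fri  1827: Sat/Sat  1828: Sun/Mon ✓
Both conditions hold in: 1788, 1828 — 2.

2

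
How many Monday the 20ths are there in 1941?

2

Check the 20th of each month of 1941: Jan 20: Mon, Feb 20: Thu, Mar 20: Thu, Apr 20: Sun, May 20: Tue, Jun 20: Fri, Jul 20: Sun, Aug 20: Wed, Sep 20: Sat, Oct 20: Mon, Nov 20: Thu, Dec 20: Sat.
Monday occurs in January, October — 2 months.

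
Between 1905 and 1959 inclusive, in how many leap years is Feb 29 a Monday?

Leap years in 1905–1959: 13 of them.
Feb 29 weekday advances by 5 (mod 7) from one leap year to the next four years later (or differs when a century non-leap intervenes).
Leap-day weekdays: 1908:Sat 1912:Thu 1916:Tue 1920:Sun 1924:Fri 1928:Wed 1932:Mon✓ 1936:Sat 1940:Thu 1944:Tue 1948:Sun 1952:Fri 1956:Wed
Monday: 1932 → 1.

1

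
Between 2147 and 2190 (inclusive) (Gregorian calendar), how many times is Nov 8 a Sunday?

Track Nov 8's weekday year by year (advancing +1, or +2 across a Feb 29):
  2147: Wed  2148: Fri (+2)  2149: Sat (+1)  2150: Sun (+1) ✓  2151: Mon (+1)
  2152: Wed (+2)  2153: Thu (+1)  2154: Fri (+1)  2155: Sat (+1)  2156: Mon (+2)
  2157: Tue (+1)  2158: Wed (+1)  2159: Thu (+1)  2160: Sat (+2)  … (16 more years) …
  2177: Sat (+1)  2178: Sun (+1) ✓  2179: Mon (+1)  2180: Wed (+2)  2181: Thu (+1)
  2182: Fri (+1)  2183: Sat (+1)  2184: Mon (+2)  2185: Tue (+1)  2186: Wed (+1)
  2187: Thu (+1)  2188: Sat (+2)  2189: Sun (+1) ✓  2190: Mon (+1)
Sunday years: 2150, 2161, 2167, 2172, 2178, 2189 — 6 in total.

6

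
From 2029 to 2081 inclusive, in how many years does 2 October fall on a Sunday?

Track 2 October's weekday year by year (advancing +1, or +2 across a Feb 29):
  2029: Tue  2030: Wed (+1)  2031: Thu (+1)  2032: Sat (+2)  2033: Sun (+1) ✓
  2034: Mon (+1)  2035: Tue (+1)  2036: Thu (+2)  2037: Fri (+1)  2038: Sat (+1)
  2039: Sun (+1) ✓  2040: Tue (+2)  2041: Wed (+1)  2042: Thu (+1)  … (25 more years) …
  2068: Tue (+2)  2069: Wed (+1)  2070: Thu (+1)  2071: Fri (+1)  2072: Sun (+2) ✓
  2073: Mon (+1)  2074: Tue (+1)  2075: Wed (+1)  2076: Fri (+2)  2077: Sat (+1)
  2078: Sun (+1) ✓  2079: Mon (+1)  2080: Wed (+2)  2081: Thu (+1)
Sunday years: 2033, 2039, 2044, 2050, 2061, 2067, 2072, 2078 — 8 in total.

8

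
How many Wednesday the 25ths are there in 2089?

Check the 25th of each month of 2089: Jan 25: Tue, Feb 25: Fri, Mar 25: Fri, Apr 25: Mon, May 25: Wed, Jun 25: Sat, Jul 25: Mon, Aug 25: Thu, Sep 25: Sun, Oct 25: Tue, Nov 25: Fri, Dec 25: Sun.
Wednesday occurs in May — 1 month.

1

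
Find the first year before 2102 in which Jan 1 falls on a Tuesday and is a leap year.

Jan 1 advances by 2 weekdays after a leap year and by 1 after a common year.
2102: Jan 1 is Sunday.
2101: Saturday
2100: Friday
2099: Thursday
2098: Wednesday
2097: Tuesday
2096: Sunday (leap)
2095: Saturday
2094: Friday
2093: Thursday
2092: Tuesday (leap)
2092 begins on a Tuesday and is a leap year.

2092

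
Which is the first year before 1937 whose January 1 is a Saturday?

Jan 1 advances by 2 weekdays after a leap year and by 1 after a common year.
1937: Jan 1 is Friday.
1936: Wednesday (leap)
1935: Tuesday
1934: Monday
1933: Sunday
1932: Friday (leap)
1931: Thursday
1930: Wednesday
1929: Tuesday
1928: Sunday (leap)
1927: Saturday
1927 begins on a Saturday

1927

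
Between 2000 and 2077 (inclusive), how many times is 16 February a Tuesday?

Track 16 February's weekday year by year (advancing +1, or +2 across a Feb 29):
  2000: Wed  2001: Fri (+2)  2002: Sat (+1)  2003: Sun (+1)  2004: Mon (+1)
  2005: Wed (+2)  2006: Thu (+1)  2007: Fri (+1)  2008: Sat (+1)  2009: Mon (+2)
  2010: Tue (+1) ✓  2011: Wed (+1)  2012: Thu (+1)  2013: Sat (+2)  … (50 more years) …
  2064: Sat (+1)  2065: Mon (+2)  2066: Tue (+1) ✓  2067: Wed (+1)  2068: Thu (+1)
  2069: Sat (+2)  2070: Sun (+1)  2071: Mon (+1)  2072: Tue (+1) ✓  2073: Thu (+2)
  2074: Fri (+1)  2075: Sat (+1)  2076: Sun (+1)  2077: Tue (+2) ✓
Tuesday years: 2010, 2016, 2021, 2027, 2038, 2044, 2049, 2055, 2066, 2072, 2077 — 11 in total.

11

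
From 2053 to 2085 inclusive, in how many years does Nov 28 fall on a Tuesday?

5

Track Nov 28's weekday year by year (advancing +1, or +2 across a Feb 29):
  2053: Fri  2054: Sat (+1)  2055: Sun (+1)  2056: Tue (+2) ✓  2057: Wed (+1)
  2058: Thu (+1)  2059: Fri (+1)  2060: Sun (+2)  2061: Mon (+1)  2062: Tue (+1) ✓
  2063: Wed (+1)  2064: Fri (+2)  2065: Sat (+1)  2066: Sun (+1)  … (5 more years) …
  2072: Mon (+2)  2073: Tue (+1) ✓  2074: Wed (+1)  2075: Thu (+1)  2076: Sat (+2)
  2077: Sun (+1)  2078: Mon (+1)  2079: Tue (+1) ✓  2080: Thu (+2)  2081: Fri (+1)
  2082: Sat (+1)  2083: Sun (+1)  2084: Tue (+2) ✓  2085: Wed (+1)
Tuesday years: 2056, 2062, 2073, 2079, 2084 — 5 in total.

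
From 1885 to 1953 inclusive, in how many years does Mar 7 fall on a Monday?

10

Track Mar 7's weekday year by year (advancing +1, or +2 across a Feb 29):
  1885: Sat  1886: Sun (+1)  1887: Mon (+1) ✓  1888: Wed (+2)  1889: Thu (+1)
  1890: Fri (+1)  1891: Sat (+1)  1892: Mon (+2) ✓  1893: Tue (+1)  1894: Wed (+1)
  1895: Thu (+1)  1896: Sat (+2)  1897: Sun (+1)  1898: Mon (+1) ✓  … (41 more years) …
  1940: Thu (+2)  1941: Fri (+1)  1942: Sat (+1)  1943: Sun (+1)  1944: Tue (+2)
  1945: Wed (+1)  1946: Thu (+1)  1947: Fri (+1)  1948: Sun (+2)  1949: Mon (+1) ✓
  1950: Tue (+1)  1951: Wed (+1)  1952: Fri (+2)  1953: Sat (+1)
Monday years: 1887, 1892, 1898, 1904, 1910, 1921, 1927, 1932, 1938, 1949 — 10 in total.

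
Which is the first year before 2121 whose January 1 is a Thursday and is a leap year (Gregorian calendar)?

2088

Jan 1 advances by 2 weekdays after a leap year and by 1 after a common year.
2121: Jan 1 is Wednesday.
2120: Monday (leap)
2119: Sunday
2118: Saturday
2117: Friday
2116: Wednesday (leap)
2115: Tuesday
2114: Monday
2113: Sunday
2112: Friday (leap)
2111: Thursday
2110: Wednesday
2109: Tuesday
2108: Sunday (leap)
2107: Saturday
2106: Friday
2105: Thursday
2104: Tuesday (leap)
2103: Monday
2102: Sunday
2101: Saturday
2100: Friday
2099: Thursday
2098: Wednesday
2097: Tuesday
2096: Sunday (leap)
2095: Saturday
2094: Friday
2093: Thursday
2092: Tuesday (leap)
2091: Monday
2090: Sunday
2089: Saturday
2088: Thursday (leap)
2088 begins on a Thursday and is a leap year.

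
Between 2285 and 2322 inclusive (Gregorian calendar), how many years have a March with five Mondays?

March has 31 days; it has five Mondays when Monday falls among the first (month-length − 28) days — i.e. when March 1 is one of Monday/Sunday/Saturday.
March 1 by year: 2285:Sun✓ 2286:Mon✓ 2287:Tue 2288:Thu 2289:Fri 2290:Sat✓ 2291:Sun✓ 2292:Tue 2293:Wed 2294:Thu 2295:Fri 2296:Sun✓ 2297:Mon✓ 2298:Tue 2299:Wed …(8 more)… 2308:Sun✓ 2309:Mon✓ 2310:Tue 2311:Wed 2312:Fri 2313:Sat✓ 2314:Sun✓ 2315:Mon✓ 2316:Wed 2317:Thu 2318:Fri 2319:Sat✓ 2320:Mon✓ 2321:Tue 2322:Wed
Years with five Mondays: 2285, 2286, 2290, 2291, 2296, 2297, 2302, 2303, 2308, 2309, 2313, 2314, 2315, 2319, 2320 → 15.

15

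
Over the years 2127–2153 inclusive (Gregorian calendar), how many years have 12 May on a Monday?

4

Track 12 May's weekday year by year (advancing +1, or +2 across a Feb 29):
  2127: Mon ✓  2128: Wed (+2)  2129: Thu (+1)  2130: Fri (+1)  2131: Sat (+1)
  2132: Mon (+2) ✓  2133: Tue (+1)  2134: Wed (+1)  2135: Thu (+1)  2136: Sat (+2)
  2137: Sun (+1)  2138: Mon (+1) ✓  2139: Tue (+1)  2140: Thu (+2)  2141: Fri (+1)
  2142: Sat (+1)  2143: Sun (+1)  2144: Tue (+2)  2145: Wed (+1)  2146: Thu (+1)
  2147: Fri (+1)  2148: Sun (+2)  2149: Mon (+1) ✓  2150: Tue (+1)  2151: Wed (+1)
  2152: Fri (+2)  2153: Sat (+1)
Monday years: 2127, 2132, 2138, 2149 — 4 in total.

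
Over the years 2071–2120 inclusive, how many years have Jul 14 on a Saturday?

7

Track Jul 14's weekday year by year (advancing +1, or +2 across a Feb 29):
  2071: Tue  2072: Thu (+2)  2073: Fri (+1)  2074: Sat (+1) ✓  2075: Sun (+1)
  2076: Tue (+2)  2077: Wed (+1)  2078: Thu (+1)  2079: Fri (+1)  2080: Sun (+2)
  2081: Mon (+1)  2082: Tue (+1)  2083: Wed (+1)  2084: Fri (+2)  … (22 more years) …
  2107: Thu (+1)  2108: Sat (+2) ✓  2109: Sun (+1)  2110: Mon (+1)  2111: Tue (+1)
  2112: Thu (+2)  2113: Fri (+1)  2114: Sat (+1) ✓  2115: Sun (+1)  2116: Tue (+2)
  2117: Wed (+1)  2118: Thu (+1)  2119: Fri (+1)  2120: Sun (+2)
Saturday years: 2074, 2085, 2091, 2096, 2103, 2108, 2114 — 7 in total.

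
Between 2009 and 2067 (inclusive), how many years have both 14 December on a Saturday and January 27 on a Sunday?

Check each year's weekday for 14 December and January 27:
  2009: Mon/Tue  2010: Tue/Wed  2011: Wed/Thu  2012: Fri/Fri  2013: Sat/Sun ✓  2014: Sun/Mon  2015: Mon/Tue  2016: Wed/Wed  2017: Thu/Fri  2018: Fri/Sat  2019: Sat/Sun ✓  2020: Mon/Mon  2021: Tue/Wed  2022: Wed/Thu  …(31 more)…  2054: Mon/Tue  2055: Tue/Wed  2056: Thu/Thu  2057: Fri/Sat  2058: Sat/Sun ✓  2059: Sun/Mon  2060: Tue/Tue  2061: Wed/Thu  2062: Thu/Fri  2063: Fri/Sat  2064: Sun/Sun  2065: Mon/Tue  2066: Tue/Wed  2067: Wed/Thu
Both conditions hold in: 2013, 2019, 2030, 2041, 2047, 2058 — 6.

6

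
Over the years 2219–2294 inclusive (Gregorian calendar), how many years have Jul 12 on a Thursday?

12

Track Jul 12's weekday year by year (advancing +1, or +2 across a Feb 29):
  2219: Mon  2220: Wed (+2)  2221: Thu (+1) ✓  2222: Fri (+1)  2223: Sat (+1)
  2224: Mon (+2)  2225: Tue (+1)  2226: Wed (+1)  2227: Thu (+1) ✓  2228: Sat (+2)
  2229: Sun (+1)  2230: Mon (+1)  2231: Tue (+1)  2232: Thu (+2) ✓  … (48 more years) …
  2281: Tue (+1)  2282: Wed (+1)  2283: Thu (+1) ✓  2284: Sat (+2)  2285: Sun (+1)
  2286: Mon (+1)  2287: Tue (+1)  2288: Thu (+2) ✓  2289: Fri (+1)  2290: Sat (+1)
  2291: Sun (+1)  2292: Tue (+2)  2293: Wed (+1)  2294: Thu (+1) ✓
Thursday years: 2221, 2227, 2232, 2238, 2249, 2255, 2260, 2266, 2277, 2283, 2288, 2294 — 12 in total.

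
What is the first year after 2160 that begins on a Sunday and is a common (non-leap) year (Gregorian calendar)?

Jan 1 advances by 2 weekdays after a leap year and by 1 after a common year.
2160: Jan 1 is Tuesday (leap).
2161: Thursday
2162: Friday
2163: Saturday
2164: Sunday (leap)
2165: Tuesday
2166: Wednesday
2167: Thursday
2168: Friday (leap)
2169: Sunday
2169 begins on a Sunday and is a common year.

2169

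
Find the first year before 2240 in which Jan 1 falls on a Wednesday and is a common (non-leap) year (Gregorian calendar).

Jan 1 advances by 2 weekdays after a leap year and by 1 after a common year.
2240: Jan 1 is Wednesday (leap).
2239: Tuesday
2238: Monday
2237: Sunday
2236: Friday (leap)
2235: Thursday
2234: Wednesday
2234 begins on a Wednesday and is a common year.

2234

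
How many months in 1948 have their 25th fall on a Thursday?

Check the 25th of each month of 1948: Jan 25: Sun, Feb 25: Wed, Mar 25: Thu, Apr 25: Sun, May 25: Tue, Jun 25: Fri, Jul 25: Sun, Aug 25: Wed, Sep 25: Sat, Oct 25: Mon, Nov 25: Thu, Dec 25: Sat.
Thursday occurs in March, November — 2 months.

2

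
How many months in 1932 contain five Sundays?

A month of length L has five Sundays iff its first Sunday is on day ≤ L−28 (so day 1–3 in a 31-day month, 1–2 in a 30-day month, day 1 in a leap February).
Checking each month of 1932: Jan starts Fri (31d) ✓; Feb starts Mon (29d); Mar starts Tue (31d); Apr starts Fri (30d); May starts Sun (31d) ✓; Jun starts Wed (30d); Jul starts Fri (31d) ✓; Aug starts Mon (31d); Sep starts Thu (30d); Oct starts Sat (31d) ✓; Nov starts Tue (30d); Dec starts Thu (31d).
Five-Sunday months: January, May, July, October → 4.

4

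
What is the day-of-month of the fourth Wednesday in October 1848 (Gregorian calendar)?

October 1, 1848 is a Sunday, so the first Wednesday is the 4th.
The fourth Wednesday is 4 + 21 = 25.

25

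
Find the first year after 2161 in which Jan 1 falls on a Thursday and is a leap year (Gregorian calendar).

Jan 1 advances by 2 weekdays after a leap year and by 1 after a common year.
2161: Jan 1 is Thursday.
2162: Friday
2163: Saturday
2164: Sunday (leap)
2165: Tuesday
2166: Wednesday
2167: Thursday
2168: Friday (leap)
2169: Sunday
2170: Monday
2171: Tuesday
2172: Wednesday (leap)
2173: Friday
2174: Saturday
2175: Sunday
2176: Monday (leap)
2177: Wednesday
2178: Thursday
2179: Friday
2180: Saturday (leap)
2181: Monday
2182: Tuesday
2183: Wednesday
2184: Thursday (leap)
2184 begins on a Thursday and is a leap year.

2184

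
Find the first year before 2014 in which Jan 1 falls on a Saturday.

Jan 1 advances by 2 weekdays after a leap year and by 1 after a common year.
2014: Jan 1 is Wednesday.
2013: Tuesday
2012: Sunday (leap)
2011: Saturday
2011 begins on a Saturday

2011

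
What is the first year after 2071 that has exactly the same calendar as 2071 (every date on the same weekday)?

2082

Two years share a calendar iff Jan 1 falls on the same weekday and both are leap or both are common. 2071: Jan 1 is Thursday, common year.
2072: Jan 1 Friday, leap
2073: Jan 1 Sunday, common
2074: Jan 1 Monday, common
2075: Jan 1 Tuesday, common
2076: Jan 1 Wednesday, leap
2077: Jan 1 Friday, common
2078: Jan 1 Saturday, common
2079: Jan 1 Sunday, common
2080: Jan 1 Monday, leap
2081: Jan 1 Wednesday, common
2082: Jan 1 Thursday, common
2082 matches on both conditions.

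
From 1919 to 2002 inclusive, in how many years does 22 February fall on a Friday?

12

Track 22 February's weekday year by year (advancing +1, or +2 across a Feb 29):
  1919: Sat  1920: Sun (+1)  1921: Tue (+2)  1922: Wed (+1)  1923: Thu (+1)
  1924: Fri (+1) ✓  1925: Sun (+2)  1926: Mon (+1)  1927: Tue (+1)  1928: Wed (+1)
  1929: Fri (+2) ✓  1930: Sat (+1)  1931: Sun (+1)  1932: Mon (+1)  … (56 more years) …
  1989: Wed (+2)  1990: Thu (+1)  1991: Fri (+1) ✓  1992: Sat (+1)  1993: Mon (+2)
  1994: Tue (+1)  1995: Wed (+1)  1996: Thu (+1)  1997: Sat (+2)  1998: Sun (+1)
  1999: Mon (+1)  2000: Tue (+1)  2001: Thu (+2)  2002: Fri (+1) ✓
Friday years: 1924, 1929, 1935, 1946, 1952, 1957, 1963, 1974, 1980, 1985, 1991, 2002 — 12 in total.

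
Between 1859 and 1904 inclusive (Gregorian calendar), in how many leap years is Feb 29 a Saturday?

2

Leap years in 1859–1904: 11 of them.
Feb 29 weekday advances by 5 (mod 7) from one leap year to the next four years later (or differs when a century non-leap intervenes).
Leap-day weekdays: 1860:Wed 1864:Mon 1868:Sat✓ 1872:Thu 1876:Tue 1880:Sun 1884:Fri 1888:Wed 1892:Mon 1896:Sat✓ 1904:Mon
Saturday: 1868, 1896 → 2.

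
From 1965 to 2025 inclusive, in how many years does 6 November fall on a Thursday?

Track 6 November's weekday year by year (advancing +1, or +2 across a Feb 29):
  1965: Sat  1966: Sun (+1)  1967: Mon (+1)  1968: Wed (+2)  1969: Thu (+1) ✓
  1970: Fri (+1)  1971: Sat (+1)  1972: Mon (+2)  1973: Tue (+1)  1974: Wed (+1)
  1975: Thu (+1) ✓  1976: Sat (+2)  1977: Sun (+1)  1978: Mon (+1)  … (33 more years) …
  2012: Tue (+2)  2013: Wed (+1)  2014: Thu (+1) ✓  2015: Fri (+1)  2016: Sun (+2)
  2017: Mon (+1)  2018: Tue (+1)  2019: Wed (+1)  2020: Fri (+2)  2021: Sat (+1)
  2022: Sun (+1)  2023: Mon (+1)  2024: Wed (+2)  2025: Thu (+1) ✓
Thursday years: 1969, 1975, 1980, 1986, 1997, 2003, 2008, 2014, 2025 — 9 in total.

9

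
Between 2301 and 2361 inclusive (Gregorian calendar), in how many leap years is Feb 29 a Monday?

3

Leap years in 2301–2361: 15 of them.
Feb 29 weekday advances by 5 (mod 7) from one leap year to the next four years later (or differs when a century non-leap intervenes).
Leap-day weekdays: 2304:Mon✓ 2308:Sat 2312:Thu 2316:Tue 2320:Sun 2324:Fri 2328:Wed 2332:Mon✓ 2336:Sat 2340:Thu 2344:Tue 2348:Sun 2352:Fri 2356:Wed 2360:Mon✓
Monday: 2304, 2332, 2360 → 3.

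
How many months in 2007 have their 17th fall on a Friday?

1

Check the 17th of each month of 2007: Jan 17: Wed, Feb 17: Sat, Mar 17: Sat, Apr 17: Tue, May 17: Thu, Jun 17: Sun, Jul 17: Tue, Aug 17: Fri, Sep 17: Mon, Oct 17: Wed, Nov 17: Sat, Dec 17: Mon.
Friday occurs in August — 1 month.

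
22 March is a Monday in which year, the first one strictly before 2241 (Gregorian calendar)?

From one year to the next, a fixed date's weekday advances by 1, or by 2 when a Feb 29 lies between the two dates.
2241: March 22 is Monday.
2240: Sunday (−1)
2239: Friday (−2)
2238: Thursday (−1)
2237: Wednesday (−1)
2236: Tuesday (−1)
2235: Sunday (−2)
2234: Saturday (−1)
2233: Friday (−1)
2232: Thursday (−1)
2231: Tuesday (−2)
2230: Monday (−1)
22 March falls on a Monday in 2230.

2230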